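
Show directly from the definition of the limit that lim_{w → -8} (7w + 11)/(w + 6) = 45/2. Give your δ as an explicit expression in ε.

Suppose ε > 0. We want δ > 0 with 0 < |w + 8| < δ ⇒ |(7w + 11)/(w + 6) − (45/2)| < ε.
Combining over a common denominator, (7w + 11)/(w + 6) − (45/2) = [(7w + 11)·(-2) − (-45)·(w + 6)] / [(-2)·(w + 6)] = 31(w + 8) / ((-2)(w + 6)).
So |(7w + 11)/(w + 6) − (45/2)| = 31|w + 8| / (2·|w + 6|).
Require δ ≤ 1, so |w + 6| ≥ |-2| − |w + 8| > 2 − 1 = 1.
Hence |(7w + 11)/(w + 6) − (45/2)| < 31|w + 8|/(2·1) = (31/2)|w + 8|, which is < ε once |w + 8| < (2/31)ε.
Take δ = min(1, (2/31)ε). Then 0 < |w + 8| < δ forces both bounds, so |(7w + 11)/(w + 6) − (45/2)| < ε.

δ = min(1, (2/31)ε)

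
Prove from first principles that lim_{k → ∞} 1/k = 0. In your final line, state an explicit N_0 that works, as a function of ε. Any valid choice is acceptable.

Let ε > 0 be given. For k ≥ 1, |1/k − 0| = 1/(k) ≤ 1/k.
We need 1/k < ε, i.e. k > 1/ε.
Take N_0 = 1/ε. If k > N_0 then |1/k| ≤ 1/k < ε.

N_0 = 1/ε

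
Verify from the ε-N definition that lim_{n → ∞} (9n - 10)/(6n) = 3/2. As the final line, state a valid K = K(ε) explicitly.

Suppose ε > 0. For n ≥ 1, |(9n - 10)/(6n) − (3/2)| = |-60|/(6(6n)) = 60/(6(6n)).
Since 6n ≥ 6n for n ≥ 1, this is ≤ 60/(6·6n) = (5/3)/n.
So |(9n - 10)/(6n) − (3/2)| < ε whenever n > (5/3)/ε.
Take K = (5/3)/ε. If n > K then |(9n - 10)/(6n) − (3/2)| ≤ (5/3)/n < ε.

K = (5/3)/ε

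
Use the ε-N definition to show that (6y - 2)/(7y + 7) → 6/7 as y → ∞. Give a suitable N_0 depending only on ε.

Fix ε > 0. We seek N_0 > 0 such that y > N_0 implies |(6y - 2)/(7y + 7) − (6/7)| < ε.
(6y - 2)/(7y + 7) − (6/7) = (7(6y - 2) − 6(7y + 7)) / (7(7y + 7)) = -56/(7(7y + 7)).
For y > 0 we have 7y + 7 > 7y, so |(6y - 2)/(7y + 7) − (6/7)| = 56/(7(7y + 7)) < 56/(7·7y) = (8/7)/y.
Thus |(6y - 2)/(7y + 7) − (6/7)| < ε whenever y > (8/7)/ε.
Take N_0 = (8/7)/ε. If y > N_0 then |(6y - 2)/(7y + 7) − (6/7)| < (8/7)/y < ε.

N_0 = (8/7)/ε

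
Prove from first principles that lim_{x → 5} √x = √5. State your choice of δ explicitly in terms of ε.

Let ε > 0. We want δ > 0 such that 0 < |x − 5| < δ implies |√x − √5| < ε.
Rationalise: √x − √5 = (x − 5)/(√x + √5), so |√x − √5| = |x − 5|/(√x + √5).
Restrict δ ≤ 5 so that |x − 5| < 5 forces x > 0, and then √x + √5 > √5.
Hence |√x − √5| < |x − 5|/√5, which is < ε once |x − 5| < √5·ε.
Take δ = min(5, √5·ε). If 0 < |x − 5| < δ then x > 0 and |√x − √5| < |x − 5|/√5 < ε.

δ = min(5, √5·ε)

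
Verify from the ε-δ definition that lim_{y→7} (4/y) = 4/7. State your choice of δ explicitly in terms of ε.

Suppose ε > 0. We seek δ > 0 such that 0 < |y − 7| < δ implies |4/y − (4/7)| < ε.
|4/y − (4/7)| = 4·|7 − y|/(7·|y|) = 4|y − 7|/(7|y|).
Restrict δ ≤ 7/2. Then |y − 7| < 7/2 gives |y| > 7/2, so 7|y| > 49/2.
Then |4/y − (4/7)| < 4|y − 7|/(49/2), which is < ε when |y − 7| < (49/8)ε.
Take δ = min(7/2, (49/8)ε). Then 0 < |y − 7| < δ gives both |y − 7| < 7/2 and |y − 7| < (49/8)ε, so |4/y − (4/7)| < ε.

δ = min(7/2, (49/8)ε)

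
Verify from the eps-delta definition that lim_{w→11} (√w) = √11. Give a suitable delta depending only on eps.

Let eps > 0. We want delta > 0 such that 0 < |w − 11| < delta implies |√w − √11| < eps.
Multiplying by the conjugate, |√w − √11| = |w − 11|/(√w + √11).
Restrict delta ≤ 11 so that |w − 11| < 11 forces w > 0, and then √w + √11 > √11.
Hence |√w − √11| < |w − 11|/√11, which is < eps once |w − 11| < √11·eps.
Take delta = min(11, √11·eps). If 0 < |w − 11| < delta then w > 0 and |√w − √11| < |w − 11|/√11 < eps.

delta = min(11, √11·eps)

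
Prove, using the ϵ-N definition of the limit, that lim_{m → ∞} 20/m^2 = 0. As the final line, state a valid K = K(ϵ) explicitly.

K = (20/ϵ)^{1/2}

Let ϵ > 0 be given. For m ≥ 1, |20/m^2 − 0| = 20/m^2.
20/m^2 < ϵ ⇔ m^2 > 20/ϵ ⇔ m > (20/ϵ)^{1/2}.
Take K = (20/ϵ)^{1/2}. Then m > K implies 20/m^2 < ϵ.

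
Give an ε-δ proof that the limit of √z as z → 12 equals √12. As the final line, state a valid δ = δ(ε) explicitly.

δ = min(12, √12·ε)

Fix ε > 0. We want δ > 0 such that 0 < |z − 12| < δ implies |√z − √12| < ε.
Multiplying by the conjugate, |√z − √12| = |z − 12|/(√z + √12).
Restrict δ ≤ 12 so that |z − 12| < 12 forces z > 0, and then √z + √12 > √12.
Hence |√z − √12| < |z − 12|/√12, which is < ε once |z − 12| < √12·ε.
Take δ = min(12, √12·ε). If 0 < |z − 12| < δ then z > 0 and |√z − √12| < |z − 12|/√12 < ε.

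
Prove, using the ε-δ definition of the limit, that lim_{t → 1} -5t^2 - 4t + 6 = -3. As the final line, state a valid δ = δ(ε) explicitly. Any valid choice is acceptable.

δ = min(1, ε/19)

Let ε > 0. We want δ > 0 such that 0 < |t − 1| < δ implies |(-5t^2 - 4t + 6) + 3| < ε.
(-5t^2 - 4t + 6) + 3 = -5t^2 - 4t + 9 = (t − 1)(-5t - 9).
So |(-5t^2 - 4t + 6) + 3| = |t − 1|·|-5t - 9|.
Require δ ≤ 1. Then |t − 1| < 1 gives |t| < 2, and by the triangle inequality |-5t - 9| ≤ 5·2 + 9 = 19.
Hence |(-5t^2 - 4t + 6) + 3| ≤ 19|t − 1| < ε provided |t − 1| < ε/19.
Take δ = min(1, ε/19). Then 0 < |t − 1| < δ gives both |t − 1| < 1 and |t − 1| < ε/19, so |(-5t^2 - 4t + 6) + 3| < ε.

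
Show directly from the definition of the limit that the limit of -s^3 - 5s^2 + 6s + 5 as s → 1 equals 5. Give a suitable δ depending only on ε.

δ = min(1, ε/16)

Let ε > 0 be given. We want δ > 0 such that 0 < |s − 1| < δ implies |(-s^3 - 5s^2 + 6s + 5) − 5| < ε.
(-s^3 - 5s^2 + 6s + 5) − 5 = -s^3 - 5s^2 + 6s = (s − 1)(-s^2 - 6s).
So |(-s^3 - 5s^2 + 6s + 5) − 5| = |s − 1|·|-s^2 - 6s|.
Assume first that |s − 1| < 1, so |s| < 2. Then |-s^2 - 6s| ≤ 2^2 + 6·2 = 16.
Hence |(-s^3 - 5s^2 + 6s + 5) − 5| ≤ 16|s − 1| < ε provided |s − 1| < ε/16.
Choosing δ = min(1, ε/16) ensures both conditions, hence |(-s^3 - 5s^2 + 6s + 5) − 5| < ε.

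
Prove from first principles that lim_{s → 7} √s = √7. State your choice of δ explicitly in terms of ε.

Fix ε > 0. We want δ > 0 such that 0 < |s − 7| < δ implies |√s − √7| < ε.
Multiplying by the conjugate, |√s − √7| = |s − 7|/(√s + √7).
Restrict δ ≤ 7 so that |s − 7| < 7 forces s > 0, and then √s + √7 > √7.
Hence |√s − √7| < |s − 7|/√7, which is < ε once |s − 7| < √7·ε.
Take δ = min(7, √7·ε). If 0 < |s − 7| < δ then s > 0 and |√s − √7| < |s − 7|/√7 < ε.

δ = min(7, √7·ε)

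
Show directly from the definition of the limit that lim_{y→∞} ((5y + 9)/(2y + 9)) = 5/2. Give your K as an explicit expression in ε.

K = (27/4)/ε

Suppose ε > 0. We seek K > 0 such that y > K implies |(5y + 9)/(2y + 9) − (5/2)| < ε.
(5y + 9)/(2y + 9) − (5/2) = (2(5y + 9) − 5(2y + 9)) / (2(2y + 9)) = -27/(2(2y + 9)).
For y > 0 we have 2y + 9 > 2y, so |(5y + 9)/(2y + 9) − (5/2)| = 27/(2(2y + 9)) < 27/(2·2y) = (27/4)/y.
Thus |(5y + 9)/(2y + 9) − (5/2)| < ε whenever y > (27/4)/ε.
Take K = (27/4)/ε. If y > K then |(5y + 9)/(2y + 9) − (5/2)| < (27/4)/y < ε.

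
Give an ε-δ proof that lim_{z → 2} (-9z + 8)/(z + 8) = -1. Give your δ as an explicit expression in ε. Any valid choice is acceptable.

δ = min(5, (5/8)ε)

Fix ε > 0. We want δ > 0 with 0 < |z − 2| < δ ⇒ |(-9z + 8)/(z + 8) + 1| < ε.
Combining over a common denominator, (-9z + 8)/(z + 8) + 1 = [(-9z + 8)·10 − (-10)·(z + 8)] / [10·(z + 8)] = -80(z − 2) / (10(z + 8)).
So |(-9z + 8)/(z + 8) + 1| = 80|z − 2| / (10·|z + 8|).
Restrict δ ≤ 5. Then |z − 2| < 5 gives |z + 8| = |(z − 2) + 10| ≥ 10 − 5 = 5.
Hence |(-9z + 8)/(z + 8) + 1| < 80|z − 2|/(10·5) = (8/5)|z − 2|, which is < ε once |z − 2| < (5/8)ε.
Take δ = min(5, (5/8)ε). Then 0 < |z − 2| < δ forces both bounds, so |(-9z + 8)/(z + 8) + 1| < ε.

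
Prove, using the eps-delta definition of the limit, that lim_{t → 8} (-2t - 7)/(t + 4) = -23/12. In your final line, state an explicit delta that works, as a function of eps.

delta = min(6, 72eps)

Suppose eps > 0. We want delta > 0 with 0 < |t − 8| < delta ⇒ |(-2t - 7)/(t + 4) + 23/12| < eps.
Combining over a common denominator, (-2t - 7)/(t + 4) + 23/12 = [(-2t - 7)·12 − (-23)·(t + 4)] / [12·(t + 4)] = -1(t − 8) / (12(t + 4)).
So |(-2t - 7)/(t + 4) + 23/12| = |t − 8| / (12·|t + 4|).
Restrict delta ≤ 6. Then |t − 8| < 6 gives |t + 4| = |(t − 8) + 12| ≥ 12 − 6 = 6.
Hence |(-2t - 7)/(t + 4) + 23/12| < |t − 8|/(12·6) = (1/72)|t − 8|, which is < eps once |t − 8| < 72eps.
Take delta = min(6, 72eps). Then 0 < |t − 8| < delta forces both bounds, so |(-2t - 7)/(t + 4) + 23/12| < eps.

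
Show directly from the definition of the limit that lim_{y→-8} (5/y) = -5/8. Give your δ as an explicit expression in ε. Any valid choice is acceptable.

Fix ε > 0. We seek δ > 0 such that 0 < |y + 8| < δ implies |5/y + 5/8| < ε.
|5/y + 5/8| = 5·|-8 − y|/(8·|y|) = 5|y + 8|/(8|y|).
Require δ ≤ 4 so that |y| > 8 − 4 = 4, hence 8|y| > 32.
Then |5/y + 5/8| < 5|y + 8|/32, which is < ε when |y + 8| < (32/5)ε.
Take δ = min(4, (32/5)ε). Then 0 < |y + 8| < δ gives both |y + 8| < 4 and |y + 8| < (32/5)ε, so |5/y + 5/8| < ε.

δ = min(4, (32/5)ε)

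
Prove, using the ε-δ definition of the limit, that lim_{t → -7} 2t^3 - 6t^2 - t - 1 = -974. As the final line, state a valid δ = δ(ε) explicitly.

δ = min(1, ε/427)

Let ε > 0 be given. We want δ > 0 such that 0 < |t + 7| < δ implies |(2t^3 - 6t^2 - t - 1) + 974| < ε.
(2t^3 - 6t^2 - t - 1) + 974 = 2t^3 - 6t^2 - t + 973 = (t + 7)(2t^2 - 20t + 139).
So |(2t^3 - 6t^2 - t - 1) + 974| = |t + 7|·|2t^2 - 20t + 139|.
Require δ ≤ 1. Then |t + 7| < 1 gives |t| < 8, and by the triangle inequality |2t^2 - 20t + 139| ≤ 2·8^2 + 20·8 + 139 = 427.
Hence |(2t^3 - 6t^2 - t - 1) + 974| ≤ 427|t + 7| < ε provided |t + 7| < ε/427.
Take δ = min(1, ε/427). Then 0 < |t + 7| < δ gives both |t + 7| < 1 and |t + 7| < ε/427, so |(2t^3 - 6t^2 - t - 1) + 974| < ε.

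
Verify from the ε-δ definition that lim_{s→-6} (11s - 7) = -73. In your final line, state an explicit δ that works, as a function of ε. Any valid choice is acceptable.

δ = ε/11

Fix ε > 0. We need δ > 0 so that 0 < |s + 6| < δ implies |(11s - 7) + 73| < ε.
|(11s - 7) + 73| = |11s + 66| = 11|s + 6|.
So 11|s + 6| < ε exactly when |s + 6| < ε/11.
Choosing δ = ε/11 gives |(11s - 7) + 73| = 11|s + 6| < ε whenever |s + 6| < δ.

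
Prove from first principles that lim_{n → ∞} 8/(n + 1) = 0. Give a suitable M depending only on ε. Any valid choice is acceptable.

Suppose ε > 0. For n ≥ 1, |8/(n + 1) − 0| = 8/(n + 1) ≤ 8/n.
We need 8/n < ε, i.e. n > 8/ε.
Take M = 8/ε. If n > M then |8/(n + 1)| ≤ 8/n < ε.

M = 8/ε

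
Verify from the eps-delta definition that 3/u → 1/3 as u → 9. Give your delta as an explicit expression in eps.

Fix eps > 0. We seek delta > 0 such that 0 < |u − 9| < delta implies |3/u − (1/3)| < eps.
|3/u − (1/3)| = 3·|9 − u|/(9·|u|) = 3|u − 9|/(9|u|).
Restrict delta ≤ 9/2. Then |u − 9| < 9/2 gives |u| > 9/2, so 9|u| > 81/2.
Then |3/u − (1/3)| < 3|u − 9|/(81/2), which is < eps when |u − 9| < (27/2)eps.
Take delta = min(9/2, (27/2)eps). Then 0 < |u − 9| < delta gives both |u − 9| < 9/2 and |u − 9| < (27/2)eps, so |3/u − (1/3)| < eps.

delta = min(9/2, (27/2)eps)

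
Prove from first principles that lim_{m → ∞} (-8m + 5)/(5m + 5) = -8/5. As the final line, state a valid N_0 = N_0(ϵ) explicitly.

Let ϵ > 0. For m ≥ 1, |(-8m + 5)/(5m + 5) + 8/5| = |65|/(5(5m + 5)) = 65/(5(5m + 5)).
Since 5m + 5 ≥ 5m for m ≥ 1, this is ≤ 65/(5·5m) = (13/5)/m.
So |(-8m + 5)/(5m + 5) + 8/5| < ϵ whenever m > (13/5)/ϵ.
Take N_0 = (13/5)/ϵ. If m > N_0 then |(-8m + 5)/(5m + 5) + 8/5| ≤ (13/5)/m < ϵ.

N_0 = (13/5)/ϵ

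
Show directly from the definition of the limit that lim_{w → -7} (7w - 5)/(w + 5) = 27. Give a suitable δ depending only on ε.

δ = min(1, (1/20)ε)

Let ε > 0. We want δ > 0 with 0 < |w + 7| < δ ⇒ |(7w - 5)/(w + 5) − 27| < ε.
Combining over a common denominator, (7w - 5)/(w + 5) − 27 = [(7w - 5)·(-2) − (-54)·(w + 5)] / [(-2)·(w + 5)] = 40(w + 7) / ((-2)(w + 5)).
So |(7w - 5)/(w + 5) − 27| = 40|w + 7| / (2·|w + 5|).
Restrict δ ≤ 1. Then |w + 7| < 1 gives |w + 5| = |(w + 7) + (-2)| ≥ 2 − 1 = 1.
Hence |(7w - 5)/(w + 5) − 27| < 40|w + 7|/(2·1) = 20|w + 7|, which is < ε once |w + 7| < (1/20)ε.
Take δ = min(1, (1/20)ε). Then 0 < |w + 7| < δ forces both bounds, so |(7w - 5)/(w + 5) − 27| < ε.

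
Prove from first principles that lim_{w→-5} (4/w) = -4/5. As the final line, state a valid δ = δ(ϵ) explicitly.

δ = min(5/2, (25/8)ϵ)

Let ϵ > 0 be given. We seek δ > 0 such that 0 < |w + 5| < δ implies |4/w + 4/5| < ϵ.
|4/w + 4/5| = 4·|-5 − w|/(5·|w|) = 4|w + 5|/(5|w|).
Require δ ≤ 5/2 so that |w| > 5 − 5/2 = 5/2, hence 5|w| > 25/2.
Then |4/w + 4/5| < 4|w + 5|/(25/2), which is < ϵ when |w + 5| < (25/8)ϵ.
Take δ = min(5/2, (25/8)ϵ). Then 0 < |w + 5| < δ gives both |w + 5| < 5/2 and |w + 5| < (25/8)ϵ, so |4/w + 4/5| < ϵ.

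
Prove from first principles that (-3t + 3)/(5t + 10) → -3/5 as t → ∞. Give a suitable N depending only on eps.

Let eps > 0. We seek N > 0 such that t > N implies |(-3t + 3)/(5t + 10) + 3/5| < eps.
(-3t + 3)/(5t + 10) + 3/5 = (5(-3t + 3) − (-3)(5t + 10)) / (5(5t + 10)) = 45/(5(5t + 10)).
For t > 0 we have 5t + 10 > 5t, so |(-3t + 3)/(5t + 10) + 3/5| = 45/(5(5t + 10)) < 45/(5·5t) = (9/5)/t.
Thus |(-3t + 3)/(5t + 10) + 3/5| < eps whenever t > (9/5)/eps.
Take N = (9/5)/eps. If t > N then |(-3t + 3)/(5t + 10) + 3/5| < (9/5)/t < eps.

N = (9/5)/eps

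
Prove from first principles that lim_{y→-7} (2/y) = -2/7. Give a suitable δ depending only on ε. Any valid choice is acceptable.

Let ε > 0. We seek δ > 0 such that 0 < |y + 7| < δ implies |2/y + 2/7| < ε.
|2/y + 2/7| = 2·|-7 − y|/(7·|y|) = 2|y + 7|/(7|y|).
Require δ ≤ 7/2 so that |y| > 7 − 7/2 = 7/2, hence 7|y| > 49/2.
Then |2/y + 2/7| < 2|y + 7|/(49/2), which is < ε when |y + 7| < (49/4)ε.
Take δ = min(7/2, (49/4)ε). Then 0 < |y + 7| < δ gives both |y + 7| < 7/2 and |y + 7| < (49/4)ε, so |2/y + 2/7| < ε.

δ = min(7/2, (49/4)ε)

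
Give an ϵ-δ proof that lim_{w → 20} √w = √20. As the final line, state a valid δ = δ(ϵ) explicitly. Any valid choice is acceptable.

δ = min(20, √20·ϵ)

Let ϵ > 0 be given. We want δ > 0 such that 0 < |w − 20| < δ implies |√w − √20| < ϵ.
Multiplying by the conjugate, |√w − √20| = |w − 20|/(√w + √20).
Restrict δ ≤ 20 so that |w − 20| < 20 forces w > 0, and then √w + √20 > √20.
Hence |√w − √20| < |w − 20|/√20, which is < ϵ once |w − 20| < √20·ϵ.
Take δ = min(20, √20·ϵ). If 0 < |w − 20| < δ then w > 0 and |√w − √20| < |w − 20|/√20 < ϵ.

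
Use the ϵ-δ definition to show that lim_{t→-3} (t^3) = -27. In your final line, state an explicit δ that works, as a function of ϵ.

δ = min(1, ϵ/37)

Let ϵ > 0. We seek δ > 0 with 0 < |t + 3| < δ ⇒ |t^3 + 27| < ϵ.
Factor: t^3 + 27 = (t + 3)(t^2 - 3t + 9), so |t^3 + 27| = |t + 3|·|t^2 - 3t + 9|.
Restrict δ ≤ 1. Then |t + 3| < 1 gives |t| < 4, so by the triangle inequality |t^2 - 3t + 9| ≤ 4^2 + 3·4 + 9 = 37.
Hence |t^3 + 27| ≤ 37|t + 3|, which is < ϵ once |t + 3| < ϵ/37.
Take δ = min(1, ϵ/37). If 0 < |t + 3| < δ then both bounds hold and |t^3 + 27| ≤ 37|t + 3| < 37·(ϵ/37) = ϵ.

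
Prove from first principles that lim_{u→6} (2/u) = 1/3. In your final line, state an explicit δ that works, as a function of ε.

δ = min(3, 9ε)

Let ε > 0 be given. We seek δ > 0 such that 0 < |u − 6| < δ implies |2/u − (1/3)| < ε.
|2/u − (1/3)| = 2·|6 − u|/(6·|u|) = 2|u − 6|/(6|u|).
Require δ ≤ 3 so that |u| > 6 − 3 = 3, hence 6|u| > 18.
Then |2/u − (1/3)| < 2|u − 6|/18, which is < ε when |u − 6| < 9ε.
Take δ = min(3, 9ε). Then 0 < |u − 6| < δ gives both |u − 6| < 3 and |u − 6| < 9ε, so |2/u − (1/3)| < ε.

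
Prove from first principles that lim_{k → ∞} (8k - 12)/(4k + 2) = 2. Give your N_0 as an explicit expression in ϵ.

N_0 = 4/ϵ

Let ϵ > 0. For k ≥ 1, |(8k - 12)/(4k + 2) − 2| = |-64|/(4(4k + 2)) = 64/(4(4k + 2)).
Since 4k + 2 ≥ 4k for k ≥ 1, this is ≤ 64/(4·4k) = 4/k.
So |(8k - 12)/(4k + 2) − 2| < ϵ whenever k > 4/ϵ.
Take N_0 = 4/ϵ. If k > N_0 then |(8k - 12)/(4k + 2) − 2| ≤ 4/k < ϵ.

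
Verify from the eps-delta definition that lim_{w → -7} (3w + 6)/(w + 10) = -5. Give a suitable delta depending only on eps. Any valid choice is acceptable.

delta = min(3/2, (3/16)eps)

Let eps > 0 be given. We want delta > 0 with 0 < |w + 7| < delta ⇒ |(3w + 6)/(w + 10) + 5| < eps.
Combining over a common denominator, (3w + 6)/(w + 10) + 5 = [(3w + 6)·3 − (-15)·(w + 10)] / [3·(w + 10)] = 24(w + 7) / (3(w + 10)).
So |(3w + 6)/(w + 10) + 5| = 24|w + 7| / (3·|w + 10|).
Require delta ≤ 3/2, so |w + 10| ≥ |3| − |w + 7| > 3 − 3/2 = 3/2.
Hence |(3w + 6)/(w + 10) + 5| < 24|w + 7|/(3·(3/2)) = (16/3)|w + 7|, which is < eps once |w + 7| < (3/16)eps.
Take delta = min(3/2, (3/16)eps). Then 0 < |w + 7| < delta forces both bounds, so |(3w + 6)/(w + 10) + 5| < eps.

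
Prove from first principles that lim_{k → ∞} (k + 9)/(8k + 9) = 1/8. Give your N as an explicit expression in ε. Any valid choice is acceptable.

Let ε > 0 be given. For k ≥ 1, |(k + 9)/(8k + 9) − (1/8)| = |63|/(8(8k + 9)) = 63/(8(8k + 9)).
Since 8k + 9 ≥ 8k for k ≥ 1, this is ≤ 63/(8·8k) = (63/64)/k.
So |(k + 9)/(8k + 9) − (1/8)| < ε whenever k > (63/64)/ε.
Take N = (63/64)/ε. If k > N then |(k + 9)/(8k + 9) − (1/8)| ≤ (63/64)/k < ε.

N = (63/64)/ε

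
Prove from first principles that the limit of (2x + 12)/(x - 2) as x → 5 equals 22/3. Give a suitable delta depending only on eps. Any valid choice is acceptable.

delta = min(3/2, (9/32)eps)

Let eps > 0 be given. We want delta > 0 with 0 < |x − 5| < delta ⇒ |(2x + 12)/(x - 2) − (22/3)| < eps.
Combining over a common denominator, (2x + 12)/(x - 2) − (22/3) = [(2x + 12)·3 − 22·(x - 2)] / [3·(x - 2)] = -16(x − 5) / (3(x - 2)).
So |(2x + 12)/(x - 2) − (22/3)| = 16|x − 5| / (3·|x − 2|).
Require delta ≤ 3/2, so |x − 2| ≥ |3| − |x − 5| > 3 − 3/2 = 3/2.
Hence |(2x + 12)/(x - 2) − (22/3)| < 16|x − 5|/(3·(3/2)) = (32/9)|x − 5|, which is < eps once |x − 5| < (9/32)eps.
Take delta = min(3/2, (9/32)eps). Then 0 < |x − 5| < delta forces both bounds, so |(2x + 12)/(x - 2) − (22/3)| < eps.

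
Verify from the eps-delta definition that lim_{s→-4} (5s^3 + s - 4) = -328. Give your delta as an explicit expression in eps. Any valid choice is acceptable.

Let eps > 0. We want delta > 0 such that 0 < |s + 4| < delta implies |(5s^3 + s - 4) + 328| < eps.
(5s^3 + s - 4) + 328 = 5s^3 + s + 324 = (s + 4)(5s^2 - 20s + 81).
So |(5s^3 + s - 4) + 328| = |s + 4|·|5s^2 - 20s + 81|.
Assume first that |s + 4| < 1, so |s| < 5. Then |5s^2 - 20s + 81| ≤ 5·5^2 + 20·5 + 81 = 306.
Hence |(5s^3 + s - 4) + 328| ≤ 306|s + 4| < eps provided |s + 4| < eps/306.
Take delta = min(1, eps/306). Then 0 < |s + 4| < delta gives both |s + 4| < 1 and |s + 4| < eps/306, so |(5s^3 + s - 4) + 328| < eps.

delta = min(1, eps/306)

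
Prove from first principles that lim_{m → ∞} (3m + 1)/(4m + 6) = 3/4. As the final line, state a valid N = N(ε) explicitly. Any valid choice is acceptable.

Let ε > 0 be given. For m ≥ 1, |(3m + 1)/(4m + 6) − (3/4)| = |-14|/(4(4m + 6)) = 14/(4(4m + 6)).
Since 4m + 6 ≥ 4m for m ≥ 1, this is ≤ 14/(4·4m) = (7/8)/m.
So |(3m + 1)/(4m + 6) − (3/4)| < ε whenever m > (7/8)/ε.
Take N = (7/8)/ε. If m > N then |(3m + 1)/(4m + 6) − (3/4)| ≤ (7/8)/m < ε.

N = (7/8)/ε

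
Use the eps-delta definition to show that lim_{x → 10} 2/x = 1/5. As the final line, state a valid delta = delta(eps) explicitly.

delta = min(5, 25eps)

Suppose eps > 0. We seek delta > 0 such that 0 < |x − 10| < delta implies |2/x − (1/5)| < eps.
|2/x − (1/5)| = 2·|10 − x|/(10·|x|) = 2|x − 10|/(10|x|).
Restrict delta ≤ 5. Then |x − 10| < 5 gives |x| > 5, so 10|x| > 50.
Then |2/x − (1/5)| < 2|x − 10|/50, which is < eps when |x − 10| < 25eps.
Take delta = min(5, 25eps). Then 0 < |x − 10| < delta gives both |x − 10| < 5 and |x − 10| < 25eps, so |2/x − (1/5)| < eps.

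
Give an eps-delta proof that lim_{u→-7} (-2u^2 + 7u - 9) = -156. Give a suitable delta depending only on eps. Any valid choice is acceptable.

delta = min(1, eps/37)

Let eps > 0. We want delta > 0 such that 0 < |u + 7| < delta implies |(-2u^2 + 7u - 9) + 156| < eps.
(-2u^2 + 7u - 9) + 156 = -2u^2 + 7u + 147 = (u + 7)(-2u + 21).
So |(-2u^2 + 7u - 9) + 156| = |u + 7|·|-2u + 21|.
Require delta ≤ 1. Then |u + 7| < 1 gives |u| < 8, and by the triangle inequality |-2u + 21| ≤ 2·8 + 21 = 37.
Hence |(-2u^2 + 7u - 9) + 156| ≤ 37|u + 7| < eps provided |u + 7| < eps/37.
Take delta = min(1, eps/37). Then 0 < |u + 7| < delta gives both |u + 7| < 1 and |u + 7| < eps/37, so |(-2u^2 + 7u - 9) + 156| < eps.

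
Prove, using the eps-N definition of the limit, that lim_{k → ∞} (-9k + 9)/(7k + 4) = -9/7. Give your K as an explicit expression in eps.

K = (99/49)/eps

Let eps > 0 be given. For k ≥ 1, |(-9k + 9)/(7k + 4) + 9/7| = |99|/(7(7k + 4)) = 99/(7(7k + 4)).
Since 7k + 4 ≥ 7k for k ≥ 1, this is ≤ 99/(7·7k) = (99/49)/k.
So |(-9k + 9)/(7k + 4) + 9/7| < eps whenever k > (99/49)/eps.
Take K = (99/49)/eps. If k > K then |(-9k + 9)/(7k + 4) + 9/7| ≤ (99/49)/k < eps.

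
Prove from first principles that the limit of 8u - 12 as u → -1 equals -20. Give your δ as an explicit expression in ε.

Fix ε > 0. We need δ > 0 so that 0 < |u + 1| < δ implies |(8u - 12) + 20| < ε.
|(8u - 12) + 20| = |8u + 8| = 8|u + 1|.
So 8|u + 1| < ε exactly when |u + 1| < ε/8.
Choosing δ = ε/8 gives |(8u - 12) + 20| = 8|u + 1| < ε whenever |u + 1| < δ.

δ = ε/8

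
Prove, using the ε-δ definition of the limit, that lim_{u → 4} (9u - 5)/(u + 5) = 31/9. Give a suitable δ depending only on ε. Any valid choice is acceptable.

Fix ε > 0. We want δ > 0 with 0 < |u − 4| < δ ⇒ |(9u - 5)/(u + 5) − (31/9)| < ε.
Combining over a common denominator, (9u - 5)/(u + 5) − (31/9) = [(9u - 5)·9 − 31·(u + 5)] / [9·(u + 5)] = 50(u − 4) / (9(u + 5)).
So |(9u - 5)/(u + 5) − (31/9)| = 50|u − 4| / (9·|u + 5|).
Require δ ≤ 9/2, so |u + 5| ≥ |9| − |u − 4| > 9 − 9/2 = 9/2.
Hence |(9u - 5)/(u + 5) − (31/9)| < 50|u − 4|/(9·(9/2)) = (100/81)|u − 4|, which is < ε once |u − 4| < (81/100)ε.
Take δ = min(9/2, (81/100)ε). Then 0 < |u − 4| < δ forces both bounds, so |(9u - 5)/(u + 5) − (31/9)| < ε.

δ = min(9/2, (81/100)ε)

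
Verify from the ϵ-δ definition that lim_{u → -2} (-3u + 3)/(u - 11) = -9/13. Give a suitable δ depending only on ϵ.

δ = min(13/2, (169/60)ϵ)

Suppose ϵ > 0. We want δ > 0 with 0 < |u + 2| < δ ⇒ |(-3u + 3)/(u - 11) + 9/13| < ϵ.
Combining over a common denominator, (-3u + 3)/(u - 11) + 9/13 = [(-3u + 3)·(-13) − 9·(u - 11)] / [(-13)·(u - 11)] = 30(u + 2) / ((-13)(u - 11)).
So |(-3u + 3)/(u - 11) + 9/13| = 30|u + 2| / (13·|u − 11|).
Restrict δ ≤ 13/2. Then |u + 2| < 13/2 gives |u − 11| = |(u + 2) + (-13)| ≥ 13 − 13/2 = 13/2.
Hence |(-3u + 3)/(u - 11) + 9/13| < 30|u + 2|/(13·(13/2)) = (60/169)|u + 2|, which is < ϵ once |u + 2| < (169/60)ϵ.
Take δ = min(13/2, (169/60)ϵ). Then 0 < |u + 2| < δ forces both bounds, so |(-3u + 3)/(u - 11) + 9/13| < ϵ.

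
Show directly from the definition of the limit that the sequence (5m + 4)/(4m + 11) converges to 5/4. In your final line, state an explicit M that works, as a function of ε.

M = (39/16)/ε

Let ε > 0. For m ≥ 1, |(5m + 4)/(4m + 11) − (5/4)| = |-39|/(4(4m + 11)) = 39/(4(4m + 11)).
Since 4m + 11 ≥ 4m for m ≥ 1, this is ≤ 39/(4·4m) = (39/16)/m.
So |(5m + 4)/(4m + 11) − (5/4)| < ε whenever m > (39/16)/ε.
Take M = (39/16)/ε. If m > M then |(5m + 4)/(4m + 11) − (5/4)| ≤ (39/16)/m < ε.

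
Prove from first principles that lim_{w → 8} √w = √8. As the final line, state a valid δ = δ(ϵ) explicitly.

Let ϵ > 0 be given. We want δ > 0 such that 0 < |w − 8| < δ implies |√w − √8| < ϵ.
Multiplying by the conjugate, |√w − √8| = |w − 8|/(√w + √8).
Restrict δ ≤ 8 so that |w − 8| < 8 forces w > 0, and then √w + √8 > √8.
Hence |√w − √8| < |w − 8|/√8, which is < ϵ once |w − 8| < √8·ϵ.
Take δ = min(8, √8·ϵ). If 0 < |w − 8| < δ then w > 0 and |√w − √8| < |w − 8|/√8 < ϵ.

δ = min(8, √8·ϵ)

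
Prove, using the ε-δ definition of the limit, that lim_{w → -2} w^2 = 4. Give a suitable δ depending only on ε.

δ = min(1, ε/5)

Suppose ε > 0. We seek δ > 0 with 0 < |w + 2| < δ ⇒ |w^2 − 4| < ε.
Factor: w^2 − 4 = (w + 2)(w - 2), so |w^2 − 4| = |w + 2|·|w - 2|.
Restrict δ ≤ 1. Then |w + 2| < 1 gives |w| < 3, so by the triangle inequality |w - 2| ≤ 3 + 2 = 5.
Hence |w^2 − 4| ≤ 5|w + 2|, which is < ε once |w + 2| < ε/5.
Take δ = min(1, ε/5). If 0 < |w + 2| < δ then both bounds hold and |w^2 − 4| ≤ 5|w + 2| < 5·(ε/5) = ε.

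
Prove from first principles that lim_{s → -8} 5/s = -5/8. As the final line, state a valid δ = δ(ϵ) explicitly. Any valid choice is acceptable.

δ = min(4, (32/5)ϵ)

Suppose ϵ > 0. We seek δ > 0 such that 0 < |s + 8| < δ implies |5/s + 5/8| < ϵ.
|5/s + 5/8| = 5·|-8 − s|/(8·|s|) = 5|s + 8|/(8|s|).
Require δ ≤ 4 so that |s| > 8 − 4 = 4, hence 8|s| > 32.
Then |5/s + 5/8| < 5|s + 8|/32, which is < ϵ when |s + 8| < (32/5)ϵ.
Take δ = min(4, (32/5)ϵ). Then 0 < |s + 8| < δ gives both |s + 8| < 4 and |s + 8| < (32/5)ϵ, so |5/s + 5/8| < ϵ.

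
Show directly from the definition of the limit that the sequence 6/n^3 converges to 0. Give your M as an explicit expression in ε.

M = (6/ε)^{1/3}

Let ε > 0. For n ≥ 1, |6/n^3 − 0| = 6/n^3.
6/n^3 < ε ⇔ n^3 > 6/ε ⇔ n > (6/ε)^{1/3}.
Take M = (6/ε)^{1/3}. Then n > M implies 6/n^3 < ε.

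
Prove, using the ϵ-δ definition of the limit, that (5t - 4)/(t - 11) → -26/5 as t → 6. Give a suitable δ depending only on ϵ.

δ = min(5/2, (25/102)ϵ)

Fix ϵ > 0. We want δ > 0 with 0 < |t − 6| < δ ⇒ |(5t - 4)/(t - 11) + 26/5| < ϵ.
Combining over a common denominator, (5t - 4)/(t - 11) + 26/5 = [(5t - 4)·(-5) − 26·(t - 11)] / [(-5)·(t - 11)] = -51(t − 6) / ((-5)(t - 11)).
So |(5t - 4)/(t - 11) + 26/5| = 51|t − 6| / (5·|t − 11|).
Require δ ≤ 5/2, so |t − 11| ≥ |-5| − |t − 6| > 5 − 5/2 = 5/2.
Hence |(5t - 4)/(t - 11) + 26/5| < 51|t − 6|/(5·(5/2)) = (102/25)|t − 6|, which is < ϵ once |t − 6| < (25/102)ϵ.
Take δ = min(5/2, (25/102)ϵ). Then 0 < |t − 6| < δ forces both bounds, so |(5t - 4)/(t - 11) + 26/5| < ϵ.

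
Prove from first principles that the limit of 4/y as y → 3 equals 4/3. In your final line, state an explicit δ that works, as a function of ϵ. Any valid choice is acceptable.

Let ϵ > 0. We seek δ > 0 such that 0 < |y − 3| < δ implies |4/y − (4/3)| < ϵ.
|4/y − (4/3)| = 4·|3 − y|/(3·|y|) = 4|y − 3|/(3|y|).
Restrict δ ≤ 3/2. Then |y − 3| < 3/2 gives |y| > 3/2, so 3|y| > 9/2.
Then |4/y − (4/3)| < 4|y − 3|/(9/2), which is < ϵ when |y − 3| < (9/8)ϵ.
Take δ = min(3/2, (9/8)ϵ). Then 0 < |y − 3| < δ gives both |y − 3| < 3/2 and |y − 3| < (9/8)ϵ, so |4/y − (4/3)| < ϵ.

δ = min(3/2, (9/8)ϵ)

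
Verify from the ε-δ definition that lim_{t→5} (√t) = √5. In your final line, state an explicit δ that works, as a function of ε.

Fix ε > 0. We want δ > 0 such that 0 < |t − 5| < δ implies |√t − √5| < ε.
Multiplying by the conjugate, |√t − √5| = |t − 5|/(√t + √5).
Restrict δ ≤ 5 so that |t − 5| < 5 forces t > 0, and then √t + √5 > √5.
Hence |√t − √5| < |t − 5|/√5, which is < ε once |t − 5| < √5·ε.
Take δ = min(5, √5·ε). If 0 < |t − 5| < δ then t > 0 and |√t − √5| < |t − 5|/√5 < ε.

δ = min(5, √5·ε)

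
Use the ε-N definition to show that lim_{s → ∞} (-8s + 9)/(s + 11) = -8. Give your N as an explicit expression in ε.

N = 97/ε

Suppose ε > 0. We seek N > 0 such that s > N implies |(-8s + 9)/(s + 11) + 8| < ε.
(-8s + 9)/(s + 11) + 8 = ((-8s + 9) − (-8)(s + 11)) / ((s + 11)) = 97/((s + 11)).
For s > 0 we have s + 11 > s, so |(-8s + 9)/(s + 11) + 8| = 97/((s + 11)) < 97/(s) = 97/s.
Thus |(-8s + 9)/(s + 11) + 8| < ε whenever s > 97/ε.
Take N = 97/ε. If s > N then |(-8s + 9)/(s + 11) + 8| < 97/s < ε.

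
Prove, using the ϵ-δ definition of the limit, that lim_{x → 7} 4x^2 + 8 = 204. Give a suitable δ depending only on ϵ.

δ = min(1, ϵ/60)

Suppose ϵ > 0. We want δ > 0 such that 0 < |x − 7| < δ implies |(4x^2 + 8) − 204| < ϵ.
(4x^2 + 8) − 204 = 4x^2 - 196 = (x − 7)(4x + 28).
So |(4x^2 + 8) − 204| = |x − 7|·|4x + 28|.
Require δ ≤ 1. Then |x − 7| < 1 gives |x| < 8, and by the triangle inequality |4x + 28| ≤ 4·8 + 28 = 60.
Hence |(4x^2 + 8) − 204| ≤ 60|x − 7| < ϵ provided |x − 7| < ϵ/60.
Take δ = min(1, ϵ/60). Then 0 < |x − 7| < δ gives both |x − 7| < 1 and |x − 7| < ϵ/60, so |(4x^2 + 8) − 204| < ϵ.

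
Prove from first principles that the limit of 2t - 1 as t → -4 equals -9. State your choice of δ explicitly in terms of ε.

Fix ε > 0. We need δ > 0 so that 0 < |t + 4| < δ implies |(2t - 1) + 9| < ε.
Since (2t - 1) + 9 = 2(t + 4), we have |(2t - 1) + 9| = 2|t + 4|.
Thus it suffices that |t + 4| < ε/2.
Choosing δ = ε/2 gives |(2t - 1) + 9| = 2|t + 4| < ε whenever |t + 4| < δ.

δ = ε/2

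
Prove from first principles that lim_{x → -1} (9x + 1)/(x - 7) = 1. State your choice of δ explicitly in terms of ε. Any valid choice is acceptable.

Let ε > 0. We want δ > 0 with 0 < |x + 1| < δ ⇒ |(9x + 1)/(x - 7) − 1| < ε.
Combining over a common denominator, (9x + 1)/(x - 7) − 1 = [(9x + 1)·(-8) − (-8)·(x - 7)] / [(-8)·(x - 7)] = -64(x + 1) / ((-8)(x - 7)).
So |(9x + 1)/(x - 7) − 1| = 64|x + 1| / (8·|x − 7|).
Require δ ≤ 4, so |x − 7| ≥ |-8| − |x + 1| > 8 − 4 = 4.
Hence |(9x + 1)/(x - 7) − 1| < 64|x + 1|/(8·4) = 2|x + 1|, which is < ε once |x + 1| < (1/2)ε.
Take δ = min(4, (1/2)ε). Then 0 < |x + 1| < δ forces both bounds, so |(9x + 1)/(x - 7) − 1| < ε.

δ = min(4, (1/2)ε)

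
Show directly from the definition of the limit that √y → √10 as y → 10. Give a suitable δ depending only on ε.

δ = min(10, √10·ε)

Let ε > 0. We want δ > 0 such that 0 < |y − 10| < δ implies |√y − √10| < ε.
Rationalise: √y − √10 = (y − 10)/(√y + √10), so |√y − √10| = |y − 10|/(√y + √10).
Restrict δ ≤ 10 so that |y − 10| < 10 forces y > 0, and then √y + √10 > √10.
Hence |√y − √10| < |y − 10|/√10, which is < ε once |y − 10| < √10·ε.
Take δ = min(10, √10·ε). If 0 < |y − 10| < δ then y > 0 and |√y − √10| < |y − 10|/√10 < ε.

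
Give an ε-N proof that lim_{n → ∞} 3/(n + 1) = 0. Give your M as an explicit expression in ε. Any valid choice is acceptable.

Fix ε > 0. For n ≥ 1, |3/(n + 1) − 0| = 3/(n + 1) ≤ 3/n.
We need 3/n < ε, i.e. n > 3/ε.
Take M = 3/ε. If n > M then |3/(n + 1)| ≤ 3/n < ε.

M = 3/ε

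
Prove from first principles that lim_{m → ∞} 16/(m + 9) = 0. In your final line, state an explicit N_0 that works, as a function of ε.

Let ε > 0. For m ≥ 1, |16/(m + 9) − 0| = 16/(m + 9) ≤ 16/m.
We need 16/m < ε, i.e. m > 16/ε.
Take N_0 = 16/ε. If m > N_0 then |16/(m + 9)| ≤ 16/m < ε.

N_0 = 16/ε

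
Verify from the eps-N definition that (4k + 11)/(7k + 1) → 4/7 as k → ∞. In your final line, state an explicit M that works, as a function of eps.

M = (73/49)/eps

Let eps > 0 be given. For k ≥ 1, |(4k + 11)/(7k + 1) − (4/7)| = |73|/(7(7k + 1)) = 73/(7(7k + 1)).
Since 7k + 1 ≥ 7k for k ≥ 1, this is ≤ 73/(7·7k) = (73/49)/k.
So |(4k + 11)/(7k + 1) − (4/7)| < eps whenever k > (73/49)/eps.
Take M = (73/49)/eps. If k > M then |(4k + 11)/(7k + 1) − (4/7)| ≤ (73/49)/k < eps.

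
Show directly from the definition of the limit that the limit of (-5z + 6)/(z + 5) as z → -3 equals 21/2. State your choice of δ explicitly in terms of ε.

δ = min(1, (2/31)ε)

Fix ε > 0. We want δ > 0 with 0 < |z + 3| < δ ⇒ |(-5z + 6)/(z + 5) − (21/2)| < ε.
Combining over a common denominator, (-5z + 6)/(z + 5) − (21/2) = [(-5z + 6)·2 − 21·(z + 5)] / [2·(z + 5)] = -31(z + 3) / (2(z + 5)).
So |(-5z + 6)/(z + 5) − (21/2)| = 31|z + 3| / (2·|z + 5|).
Restrict δ ≤ 1. Then |z + 3| < 1 gives |z + 5| = |(z + 3) + 2| ≥ 2 − 1 = 1.
Hence |(-5z + 6)/(z + 5) − (21/2)| < 31|z + 3|/(2·1) = (31/2)|z + 3|, which is < ε once |z + 3| < (2/31)ε.
Take δ = min(1, (2/31)ε). Then 0 < |z + 3| < δ forces both bounds, so |(-5z + 6)/(z + 5) − (21/2)| < ε.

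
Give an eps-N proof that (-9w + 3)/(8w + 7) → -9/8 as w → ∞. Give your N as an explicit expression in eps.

N = (87/64)/eps

Let eps > 0. We seek N > 0 such that w > N implies |(-9w + 3)/(8w + 7) + 9/8| < eps.
(-9w + 3)/(8w + 7) + 9/8 = (8(-9w + 3) − (-9)(8w + 7)) / (8(8w + 7)) = 87/(8(8w + 7)).
For w > 0 we have 8w + 7 > 8w, so |(-9w + 3)/(8w + 7) + 9/8| = 87/(8(8w + 7)) < 87/(8·8w) = (87/64)/w.
Thus |(-9w + 3)/(8w + 7) + 9/8| < eps whenever w > (87/64)/eps.
Take N = (87/64)/eps. If w > N then |(-9w + 3)/(8w + 7) + 9/8| < (87/64)/w < eps.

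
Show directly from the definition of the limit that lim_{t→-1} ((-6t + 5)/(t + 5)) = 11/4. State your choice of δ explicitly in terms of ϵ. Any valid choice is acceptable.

δ = min(2, (8/35)ϵ)

Let ϵ > 0. We want δ > 0 with 0 < |t + 1| < δ ⇒ |(-6t + 5)/(t + 5) − (11/4)| < ϵ.
Combining over a common denominator, (-6t + 5)/(t + 5) − (11/4) = [(-6t + 5)·4 − 11·(t + 5)] / [4·(t + 5)] = -35(t + 1) / (4(t + 5)).
So |(-6t + 5)/(t + 5) − (11/4)| = 35|t + 1| / (4·|t + 5|).
Require δ ≤ 2, so |t + 5| ≥ |4| − |t + 1| > 4 − 2 = 2.
Hence |(-6t + 5)/(t + 5) − (11/4)| < 35|t + 1|/(4·2) = (35/8)|t + 1|, which is < ϵ once |t + 1| < (8/35)ϵ.
Take δ = min(2, (8/35)ϵ). Then 0 < |t + 1| < δ forces both bounds, so |(-6t + 5)/(t + 5) − (11/4)| < ϵ.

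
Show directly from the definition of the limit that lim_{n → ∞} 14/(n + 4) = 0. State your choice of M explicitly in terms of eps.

Fix eps > 0. For n ≥ 1, |14/(n + 4) − 0| = 14/(n + 4) ≤ 14/n.
We need 14/n < eps, i.e. n > 14/eps.
Take M = 14/eps. If n > M then |14/(n + 4)| ≤ 14/n < eps.

M = 14/eps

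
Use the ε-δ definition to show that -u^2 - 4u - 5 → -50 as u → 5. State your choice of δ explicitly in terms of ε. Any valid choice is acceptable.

δ = min(1, ε/15)

Let ε > 0. We want δ > 0 such that 0 < |u − 5| < δ implies |(-u^2 - 4u - 5) + 50| < ε.
(-u^2 - 4u - 5) + 50 = -u^2 - 4u + 45 = (u − 5)(-u - 9).
So |(-u^2 - 4u - 5) + 50| = |u − 5|·|-u - 9|.
Assume first that |u − 5| < 1, so |u| < 6. Then |-u - 9| ≤ 6 + 9 = 15.
Hence |(-u^2 - 4u - 5) + 50| ≤ 15|u − 5| < ε provided |u − 5| < ε/15.
Take δ = min(1, ε/15). Then 0 < |u − 5| < δ gives both |u − 5| < 1 and |u − 5| < ε/15, so |(-u^2 - 4u - 5) + 50| < ε.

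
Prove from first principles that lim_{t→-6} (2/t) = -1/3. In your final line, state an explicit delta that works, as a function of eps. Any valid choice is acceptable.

delta = min(3, 9eps)

Fix eps > 0. We seek delta > 0 such that 0 < |t + 6| < delta implies |2/t + 1/3| < eps.
|2/t + 1/3| = 2·|-6 − t|/(6·|t|) = 2|t + 6|/(6|t|).
Require delta ≤ 3 so that |t| > 6 − 3 = 3, hence 6|t| > 18.
Then |2/t + 1/3| < 2|t + 6|/18, which is < eps when |t + 6| < 9eps.
Take delta = min(3, 9eps). Then 0 < |t + 6| < delta gives both |t + 6| < 3 and |t + 6| < 9eps, so |2/t + 1/3| < eps.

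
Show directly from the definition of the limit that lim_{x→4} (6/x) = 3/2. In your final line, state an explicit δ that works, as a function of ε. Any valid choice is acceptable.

δ = min(2, (4/3)ε)

Fix ε > 0. We seek δ > 0 such that 0 < |x − 4| < δ implies |6/x − (3/2)| < ε.
|6/x − (3/2)| = 6·|4 − x|/(4·|x|) = 6|x − 4|/(4|x|).
Restrict δ ≤ 2. Then |x − 4| < 2 gives |x| > 2, so 4|x| > 8.
Then |6/x − (3/2)| < 6|x − 4|/8, which is < ε when |x − 4| < (4/3)ε.
Take δ = min(2, (4/3)ε). Then 0 < |x − 4| < δ gives both |x − 4| < 2 and |x − 4| < (4/3)ε, so |6/x − (3/2)| < ε.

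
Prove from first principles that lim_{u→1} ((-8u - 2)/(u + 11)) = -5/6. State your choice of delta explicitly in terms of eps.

Let eps > 0. We want delta > 0 with 0 < |u − 1| < delta ⇒ |(-8u - 2)/(u + 11) + 5/6| < eps.
Combining over a common denominator, (-8u - 2)/(u + 11) + 5/6 = [(-8u - 2)·12 − (-10)·(u + 11)] / [12·(u + 11)] = -86(u − 1) / (12(u + 11)).
So |(-8u - 2)/(u + 11) + 5/6| = 86|u − 1| / (12·|u + 11|).
Restrict delta ≤ 6. Then |u − 1| < 6 gives |u + 11| = |(u − 1) + 12| ≥ 12 − 6 = 6.
Hence |(-8u - 2)/(u + 11) + 5/6| < 86|u − 1|/(12·6) = (43/36)|u − 1|, which is < eps once |u − 1| < (36/43)eps.
Take delta = min(6, (36/43)eps). Then 0 < |u − 1| < delta forces both bounds, so |(-8u - 2)/(u + 11) + 5/6| < eps.

delta = min(6, (36/43)eps)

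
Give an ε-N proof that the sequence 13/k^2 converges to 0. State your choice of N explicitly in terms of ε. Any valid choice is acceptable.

Let ε > 0 be given. For k ≥ 1, |13/k^2 − 0| = 13/k^2.
13/k^2 < ε ⇔ k^2 > 13/ε ⇔ k > (13/ε)^{1/2}.
Take N = (13/ε)^{1/2}. Then k > N implies 13/k^2 < ε.

N = (13/ε)^{1/2}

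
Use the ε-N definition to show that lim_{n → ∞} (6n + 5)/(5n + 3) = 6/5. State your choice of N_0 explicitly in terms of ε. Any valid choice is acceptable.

Let ε > 0. For n ≥ 1, |(6n + 5)/(5n + 3) − (6/5)| = |7|/(5(5n + 3)) = 7/(5(5n + 3)).
Since 5n + 3 ≥ 5n for n ≥ 1, this is ≤ 7/(5·5n) = (7/25)/n.
So |(6n + 5)/(5n + 3) − (6/5)| < ε whenever n > (7/25)/ε.
Take N_0 = (7/25)/ε. If n > N_0 then |(6n + 5)/(5n + 3) − (6/5)| ≤ (7/25)/n < ε.

N_0 = (7/25)/ε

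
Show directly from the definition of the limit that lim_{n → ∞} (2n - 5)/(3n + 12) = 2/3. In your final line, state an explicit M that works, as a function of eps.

Fix eps > 0. For n ≥ 1, |(2n - 5)/(3n + 12) − (2/3)| = |-39|/(3(3n + 12)) = 39/(3(3n + 12)).
Since 3n + 12 ≥ 3n for n ≥ 1, this is ≤ 39/(3·3n) = (13/3)/n.
So |(2n - 5)/(3n + 12) − (2/3)| < eps whenever n > (13/3)/eps.
Take M = (13/3)/eps. If n > M then |(2n - 5)/(3n + 12) − (2/3)| ≤ (13/3)/n < eps.

M = (13/3)/eps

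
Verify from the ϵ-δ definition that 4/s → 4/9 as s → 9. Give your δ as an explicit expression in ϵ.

Let ϵ > 0. We seek δ > 0 such that 0 < |s − 9| < δ implies |4/s − (4/9)| < ϵ.
|4/s − (4/9)| = 4·|9 − s|/(9·|s|) = 4|s − 9|/(9|s|).
Restrict δ ≤ 9/2. Then |s − 9| < 9/2 gives |s| > 9/2, so 9|s| > 81/2.
Then |4/s − (4/9)| < 4|s − 9|/(81/2), which is < ϵ when |s − 9| < (81/8)ϵ.
Take δ = min(9/2, (81/8)ϵ). Then 0 < |s − 9| < δ gives both |s − 9| < 9/2 and |s − 9| < (81/8)ϵ, so |4/s − (4/9)| < ϵ.

δ = min(9/2, (81/8)ϵ)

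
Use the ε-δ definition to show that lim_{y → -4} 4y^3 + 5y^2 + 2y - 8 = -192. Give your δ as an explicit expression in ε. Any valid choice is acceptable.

δ = min(1, ε/201)

Let ε > 0 be given. We want δ > 0 such that 0 < |y + 4| < δ implies |(4y^3 + 5y^2 + 2y - 8) + 192| < ε.
(4y^3 + 5y^2 + 2y - 8) + 192 = 4y^3 + 5y^2 + 2y + 184 = (y + 4)(4y^2 - 11y + 46).
So |(4y^3 + 5y^2 + 2y - 8) + 192| = |y + 4|·|4y^2 - 11y + 46|.
Require δ ≤ 1. Then |y + 4| < 1 gives |y| < 5, and by the triangle inequality |4y^2 - 11y + 46| ≤ 4·5^2 + 11·5 + 46 = 201.
Hence |(4y^3 + 5y^2 + 2y - 8) + 192| ≤ 201|y + 4| < ε provided |y + 4| < ε/201.
Choosing δ = min(1, ε/201) ensures both conditions, hence |(4y^3 + 5y^2 + 2y - 8) + 192| < ε.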